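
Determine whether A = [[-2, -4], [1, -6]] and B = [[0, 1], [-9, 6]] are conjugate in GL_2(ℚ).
trace(A) = -8 but trace(B) = 6. The trace is a similarity invariant, so A and B are not similar.

No.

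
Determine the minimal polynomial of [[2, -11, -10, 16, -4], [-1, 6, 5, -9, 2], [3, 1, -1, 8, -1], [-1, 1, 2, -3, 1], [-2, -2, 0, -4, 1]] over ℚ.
The characteristic polynomial factors as (x - 1)^5. The minimal polynomial is ∏(x - λ)^{k_λ} where k_λ is the size of the largest Jordan block at λ.

For λ = 1: rank(A - I) = 3, and the largest Jordan block has size 3 (the smallest k with rank((A - I)^k) = rank((A - I)^(k+1))).

So m_A(x) = (x - 1)^3.

m_A(x) = (x - 1)^3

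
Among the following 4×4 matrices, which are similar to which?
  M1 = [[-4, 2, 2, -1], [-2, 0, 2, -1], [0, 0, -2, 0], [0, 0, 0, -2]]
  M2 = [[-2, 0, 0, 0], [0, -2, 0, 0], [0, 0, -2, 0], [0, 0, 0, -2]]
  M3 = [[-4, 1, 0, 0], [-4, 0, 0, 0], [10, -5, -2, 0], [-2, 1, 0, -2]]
Characteristic polynomials: χ_{M1} = (x + 2)^4, χ_{M2} = (x + 2)^4, χ_{M3} = (x + 2)^4.

{M1, M3}: invariant factors x + 2, x + 2, (x + 2)^2.

{M2}: invariant factors x + 2, x + 2, x + 2, x + 2.

Matrices are similar if and only if their invariant-factor lists agree; the partition into similarity classes is {M1, M3}, {M2}.

2 classes: {M1, M3}, {M2}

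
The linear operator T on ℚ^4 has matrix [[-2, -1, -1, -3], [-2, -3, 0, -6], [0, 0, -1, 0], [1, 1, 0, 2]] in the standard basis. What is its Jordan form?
The characteristic polynomial is det(xI - A) = (x + 1)^4, so the eigenvalues are -1 (algebraic multiplicity 4).

For λ = -1: rank(A + I) = 2, rank((A + I)^2) = 1, rank((A + I)^3) = 0. The eigenspace has dimension 4 - 2 = 2, so there are 2 Jordan blocks; the rank sequence gives block sizes [3, 1].

Assembling the blocks gives the Jordan form J above.

J = [[-1, 1, 0, 0], [0, -1, 1, 0], [0, 0, -1, 0], [0, 0, 0, -1]]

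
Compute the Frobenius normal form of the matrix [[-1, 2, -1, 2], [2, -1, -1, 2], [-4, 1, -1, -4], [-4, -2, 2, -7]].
R = [[-3, 0, 0, 0], [0, 0, 0, -12], [0, 1, 0, -16], [0, 0, 1, -7]]

The invariant factors of A (the non-unit diagonal entries of the Smith normal form of xI - A over ℚ[x]) are x + 3, (x + 2)^2(x + 3), each dividing the next. The characteristic polynomial is their product, (x + 2)^2(x + 3)^2.

The rational canonical form is the block-diagonal matrix of companion matrices C(f_i):
R = [[-3, 0, 0, 0], [0, 0, 0, -12], [0, 1, 0, -16], [0, 0, 1, -7]].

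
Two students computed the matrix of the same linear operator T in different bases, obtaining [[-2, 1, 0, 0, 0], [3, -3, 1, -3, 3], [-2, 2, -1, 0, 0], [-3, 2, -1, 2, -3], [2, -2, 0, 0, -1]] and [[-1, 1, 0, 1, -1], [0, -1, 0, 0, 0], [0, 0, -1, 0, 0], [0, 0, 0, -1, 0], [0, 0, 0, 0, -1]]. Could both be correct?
Both have characteristic polynomial (x + 1)^5, but the minimal polynomial of A is (x + 1)^3 while the minimal polynomial of B is (x + 1)^2. The minimal polynomial is a similarity invariant, so A and B are not similar.

No.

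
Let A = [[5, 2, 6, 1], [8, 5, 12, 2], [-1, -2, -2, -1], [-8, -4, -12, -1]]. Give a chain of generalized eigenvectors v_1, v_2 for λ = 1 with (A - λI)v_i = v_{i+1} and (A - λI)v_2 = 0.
We seek v_1 ∈ ker((A - I)^2) \ ker(A - I), then set v_{i+1} = (A - I) v_i.

One such chain is v_1 = [[0, 0, 0, 1]]^T, v_2 = [[1, 2, -1, -2]]^T. Check: (A - I) v_2 = [[0, 0, 0, 0]]^T = 0.

v_1 = [[0, 0, 0, 1]]^T, v_2 = [[1, 2, -1, -2]]^T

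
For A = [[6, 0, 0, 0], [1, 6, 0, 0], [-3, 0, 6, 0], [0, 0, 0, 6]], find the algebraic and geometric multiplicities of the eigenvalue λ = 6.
The characteristic polynomial is (x - 6)^4, so the factor x - 6 appears with exponent 4: the algebraic multiplicity is 4.

rank(A - 6I) = 1, so the eigenspace has dimension 4 - 1 = 3: the geometric multiplicity is 3.

Since 3 < 4, A is not diagonalizable.

algebraic multiplicity 4, geometric multiplicity 3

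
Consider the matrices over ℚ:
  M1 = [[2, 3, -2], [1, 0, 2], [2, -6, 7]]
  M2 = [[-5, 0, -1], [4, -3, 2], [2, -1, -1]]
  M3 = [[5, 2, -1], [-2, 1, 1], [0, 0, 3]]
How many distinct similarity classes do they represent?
Characteristic polynomials: χ_{M1} = (x - 3)^3, χ_{M2} = (x + 3)^3, χ_{M3} = (x - 3)^3.

{M1, M3}: invariant factors x - 3, (x - 3)^2.

{M2}: invariant factors (x + 3)^3.

Matrices are similar if and only if their invariant-factor lists agree; the partition into similarity classes is {M1, M3}, {M2}.

2 classes: {M1, M3}, {M2}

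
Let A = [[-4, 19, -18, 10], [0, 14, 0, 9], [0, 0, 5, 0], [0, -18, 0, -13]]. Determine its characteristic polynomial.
xI - A = [[x + 4, -19, 18, -10], [0, x - 14, 0, -9], [0, 0, x - 5, 0], [0, 18, 0, x + 13]].

Expanding det(xI - A) along the first row:
det(xI - A) = + (x + 4)·det([[x - 14, 0, -9], [0, x - 5, 0], [18, 0, x + 13]]) - (-19)·det([[0, 0, -9], [0, x - 5, 0], [0, 0, x + 13]]) + (18)·det([[0, x - 14, -9], [0, 0, 0], [0, 18, x + 13]]) - (-10)·det([[0, x - 14, 0], [0, 0, x - 5], [0, 18, 0]]).

Evaluating gives χ_A(x) = x^4 - 2x^3 - 39x^2 + 40x + 400 = (x - 5)^2(x + 4)^2.

χ_A(x) = (x - 5)^2(x + 4)^2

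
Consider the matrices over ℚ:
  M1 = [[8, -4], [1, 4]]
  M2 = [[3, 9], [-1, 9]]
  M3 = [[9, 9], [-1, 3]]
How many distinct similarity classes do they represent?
1 class: {M1, M2, M3}

Characteristic polynomials: χ_{M1} = (x - 6)^2, χ_{M2} = (x - 6)^2, χ_{M3} = (x - 6)^2.

{M1, M2, M3}: invariant factors (x - 6)^2.

Matrices are similar if and only if their invariant-factor lists agree; the partition into similarity classes is {M1, M2, M3}.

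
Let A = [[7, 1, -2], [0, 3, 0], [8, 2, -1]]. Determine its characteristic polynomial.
χ_A(x) = (x - 3)^3

xI - A = [[x - 7, -1, 2], [0, x - 3, 0], [-8, -2, x + 1]].

Expanding det(xI - A) along the first row:
det(xI - A) = + (x - 7)·det([[x - 3, 0], [-2, x + 1]]) - (-1)·det([[0, 0], [-8, x + 1]]) + (2)·det([[0, x - 3], [-8, -2]]).

Evaluating gives χ_A(x) = x^3 - 9x^2 + 27x - 27 = (x - 3)^3.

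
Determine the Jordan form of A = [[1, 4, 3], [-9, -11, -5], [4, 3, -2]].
The characteristic polynomial is det(xI - A) = (x + 4)^3, so the eigenvalues are -4 (algebraic multiplicity 3).

For λ = -4: rank(A + 4I) = 2, rank((A + 4I)^2) = 1, rank((A + 4I)^3) = 0. The eigenspace has dimension 3 - 2 = 1, so there is 1 Jordan block; the rank sequence gives block sizes [3].

Assembling the blocks gives the Jordan form J above.

J = [[-4, 1, 0], [0, -4, 1], [0, 0, -4]]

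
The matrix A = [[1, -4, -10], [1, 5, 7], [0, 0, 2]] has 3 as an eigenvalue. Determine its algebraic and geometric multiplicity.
The characteristic polynomial is (x - 3)^2(x - 2), so the factor x - 3 appears with exponent 2: the algebraic multiplicity is 2.

rank(A - 3I) = 2, so the eigenspace has dimension 3 - 2 = 1: the geometric multiplicity is 1.

Since 1 < 2, A is not diagonalizable.

algebraic multiplicity 2, geometric multiplicity 1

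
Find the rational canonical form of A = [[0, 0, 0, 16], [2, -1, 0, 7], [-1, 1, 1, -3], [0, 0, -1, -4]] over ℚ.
The invariant factors of A (the non-unit diagonal entries of the Smith normal form of xI - A over ℚ[x]) are (x^2 + 2x - 4)^2, each dividing the next. The characteristic polynomial is their product, (x^2 + 2x - 4)^2.

The rational canonical form is the block-diagonal matrix of companion matrices C(f_i):
R = [[0, 0, 0, -16], [1, 0, 0, 16], [0, 1, 0, 4], [0, 0, 1, -4]].

Note the characteristic polynomial does not split into linear factors over ℚ, so A has no Jordan form over ℚ; the rational canonical form exists over any field.

R = [[0, 0, 0, -16], [1, 0, 0, 16], [0, 1, 0, 4], [0, 0, 1, -4]]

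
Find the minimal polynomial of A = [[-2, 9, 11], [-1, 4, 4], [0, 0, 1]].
The characteristic polynomial factors as (x - 1)^3. The minimal polynomial is ∏(x - λ)^{k_λ} where k_λ is the size of the largest Jordan block at λ.

For λ = 1: rank(A - I) = 2, and the largest Jordan block has size 3 (the smallest k with rank((A - I)^k) = rank((A - I)^(k+1))).

So m_A(x) = (x - 1)^3.

m_A(x) = (x - 1)^3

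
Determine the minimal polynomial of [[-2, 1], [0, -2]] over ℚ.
The characteristic polynomial factors as (x + 2)^2. The minimal polynomial is ∏(x - λ)^{k_λ} where k_λ is the size of the largest Jordan block at λ.

For λ = -2: rank(A + 2I) = 1, and the largest Jordan block has size 2 (the smallest k with rank((A + 2I)^k) = rank((A + 2I)^(k+1))).

So m_A(x) = (x + 2)^2.

m_A(x) = (x + 2)^2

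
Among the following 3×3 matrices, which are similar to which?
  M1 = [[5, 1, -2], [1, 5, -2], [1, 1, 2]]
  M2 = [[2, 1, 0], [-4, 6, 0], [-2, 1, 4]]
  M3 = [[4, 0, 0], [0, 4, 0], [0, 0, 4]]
2 classes: {M1, M2}, {M3}

Characteristic polynomials: χ_{M1} = (x - 4)^3, χ_{M2} = (x - 4)^3, χ_{M3} = (x - 4)^3.

{M1, M2}: invariant factors x - 4, (x - 4)^2.

{M3}: invariant factors x - 4, x - 4, x - 4.

Matrices are similar if and only if their invariant-factor lists agree; the partition into similarity classes is {M1, M2}, {M3}.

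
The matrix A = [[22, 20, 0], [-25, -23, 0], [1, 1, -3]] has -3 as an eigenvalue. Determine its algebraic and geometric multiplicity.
The characteristic polynomial is (x - 2)(x + 3)^2, so the factor x + 3 appears with exponent 2: the algebraic multiplicity is 2.

rank(A + 3I) = 2, so the eigenspace has dimension 3 - 2 = 1: the geometric multiplicity is 1.

Since 1 < 2, A is not diagonalizable.

algebraic multiplicity 2, geometric multiplicity 1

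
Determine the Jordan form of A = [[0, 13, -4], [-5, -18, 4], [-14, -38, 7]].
The characteristic polynomial is det(xI - A) = (x + 1)(x + 5)^2, so the eigenvalues are -5 (algebraic multiplicity 2), -1 (algebraic multiplicity 1).

For λ = -5: rank(A + 5I) = 2, rank((A + 5I)^2) = 1. The eigenspace has dimension 3 - 2 = 1, so there is 1 Jordan block; the rank sequence gives block sizes [2].

For λ = -1: algebraic multiplicity 1 gives one 1×1 block.

Assembling the blocks gives the Jordan form J above.

J = [[-5, 1, 0], [0, -5, 0], [0, 0, -1]]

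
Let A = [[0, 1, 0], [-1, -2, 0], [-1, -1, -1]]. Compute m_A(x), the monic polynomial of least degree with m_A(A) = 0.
m_A(x) = (x + 1)^2

The characteristic polynomial factors as (x + 1)^3. The minimal polynomial is ∏(x - λ)^{k_λ} where k_λ is the size of the largest Jordan block at λ.

For λ = -1: rank(A + I) = 1, and the largest Jordan block has size 2 (the smallest k with rank((A + I)^k) = rank((A + I)^(k+1))).

So m_A(x) = (x + 1)^2.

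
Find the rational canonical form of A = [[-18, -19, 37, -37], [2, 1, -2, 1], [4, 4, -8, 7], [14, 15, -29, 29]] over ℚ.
The invariant factors of A (the non-unit diagonal entries of the Smith normal form of xI - A over ℚ[x]) are (x - 4)(x^3 - 3x - 1), each dividing the next. The characteristic polynomial is their product, (x - 4)(x^3 - 3x - 1).

The rational canonical form is the block-diagonal matrix of companion matrices C(f_i):
R = [[0, 0, 0, -4], [1, 0, 0, -11], [0, 1, 0, 3], [0, 0, 1, 4]].

Note the characteristic polynomial does not split into linear factors over ℚ, so A has no Jordan form over ℚ; the rational canonical form exists over any field.

R = [[0, 0, 0, -4], [1, 0, 0, -11], [0, 1, 0, 3], [0, 0, 1, 4]]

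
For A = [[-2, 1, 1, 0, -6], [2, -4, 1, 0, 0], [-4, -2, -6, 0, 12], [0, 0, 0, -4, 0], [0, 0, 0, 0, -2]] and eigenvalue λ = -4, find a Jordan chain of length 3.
We seek v_1 ∈ ker((A + 4I)^3) \ ker((A + 4I)^2), then set v_{i+1} = (A + 4I) v_i.

One such chain is v_1 = [[0, -1, 1, 0, 0]]^T, v_2 = [[0, 1, 0, 0, 0]]^T, v_3 = [[1, 0, -2, 0, 0]]^T. Check: (A + 4I) v_3 = [[0, 0, 0, 0, 0]]^T = 0.

v_1 = [[0, -1, 1, 0, 0]]^T, v_2 = [[0, 1, 0, 0, 0]]^T, v_3 = [[1, 0, -2, 0, 0]]^T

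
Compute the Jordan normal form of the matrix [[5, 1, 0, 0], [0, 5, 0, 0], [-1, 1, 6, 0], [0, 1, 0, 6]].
The characteristic polynomial is det(xI - A) = (x - 6)^2(x - 5)^2, so the eigenvalues are 5 (algebraic multiplicity 2), 6 (algebraic multiplicity 2).

For λ = 5: rank(A - 5I) = 3, rank((A - 5I)^2) = 2. The eigenspace has dimension 4 - 3 = 1, so there is 1 Jordan block; the rank sequence gives block sizes [2].

For λ = 6: rank(A - 6I) = 2. The eigenspace has dimension 4 - 2 = 2, so there are 2 Jordan blocks; the rank sequence gives block sizes [1, 1].

Assembling the blocks gives the Jordan form J above.

J = [[5, 1, 0, 0], [0, 5, 0, 0], [0, 0, 6, 0], [0, 0, 0, 6]]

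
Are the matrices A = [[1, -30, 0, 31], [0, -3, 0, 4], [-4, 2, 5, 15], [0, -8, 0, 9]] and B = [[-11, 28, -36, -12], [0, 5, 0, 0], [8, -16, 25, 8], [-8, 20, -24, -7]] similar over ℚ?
Both have characteristic polynomial (x - 5)^2(x - 1)^2, but the minimal polynomial of A is (x - 5)(x - 1)^2 while the minimal polynomial of B is (x - 5)(x - 1). The minimal polynomial is a similarity invariant, so A and B are not similar.

No.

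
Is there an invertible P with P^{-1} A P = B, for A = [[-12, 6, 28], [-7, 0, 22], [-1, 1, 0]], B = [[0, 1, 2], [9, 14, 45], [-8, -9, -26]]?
Two matrices over a field are similar if and only if they have the same invariant factors.

Both A and B have characteristic polynomial (x + 4)^3 and minimal polynomial (x + 4)^3. Computing further, both have invariant factors (x + 4)^3. Hence A and B are similar.

Yes.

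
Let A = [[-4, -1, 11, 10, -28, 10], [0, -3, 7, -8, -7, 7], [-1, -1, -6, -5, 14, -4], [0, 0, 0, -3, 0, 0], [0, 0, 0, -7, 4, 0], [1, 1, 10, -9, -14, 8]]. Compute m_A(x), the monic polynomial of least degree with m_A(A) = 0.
m_A(x) = (x - 4)(x + 3)^2

The characteristic polynomial factors as (x - 4)^2(x + 3)^4. The minimal polynomial is ∏(x - λ)^{k_λ} where k_λ is the size of the largest Jordan block at λ.

For λ = -3: rank(A + 3I) = 4, and the largest Jordan block has size 2 (the smallest k with rank((A + 3I)^k) = rank((A + 3I)^(k+1))).
For λ = 4: rank(A - 4I) = 4, and the largest Jordan block has size 1 (the smallest k with rank((A - 4I)^k) = rank((A - 4I)^(k+1))).

So m_A(x) = (x - 4)(x + 3)^2.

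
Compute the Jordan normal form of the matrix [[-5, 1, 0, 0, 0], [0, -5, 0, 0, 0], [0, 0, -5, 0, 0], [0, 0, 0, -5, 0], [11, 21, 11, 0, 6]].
J = [[-5, 1, 0, 0, 0], [0, -5, 0, 0, 0], [0, 0, -5, 0, 0], [0, 0, 0, -5, 0], [0, 0, 0, 0, 6]]

The characteristic polynomial is det(xI - A) = (x - 6)(x + 5)^4, so the eigenvalues are -5 (algebraic multiplicity 4), 6 (algebraic multiplicity 1).

For λ = -5: rank(A + 5I) = 2, rank((A + 5I)^2) = 1. The eigenspace has dimension 5 - 2 = 3, so there are 3 Jordan blocks; the rank sequence gives block sizes [2, 1, 1].

For λ = 6: algebraic multiplicity 1 gives one 1×1 block.

Assembling the blocks gives the Jordan form J above.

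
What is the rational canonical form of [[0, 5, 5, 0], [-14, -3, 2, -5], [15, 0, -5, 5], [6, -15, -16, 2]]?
The invariant factors of A (the non-unit diagonal entries of the Smith normal form of xI - A over ℚ[x]) are x^2 + 3x - 5, x^2 + 3x - 5, each dividing the next. The characteristic polynomial is their product, (x^2 + 3x - 5)^2.

The rational canonical form is the block-diagonal matrix of companion matrices C(f_i):
R = [[0, 5, 0, 0], [1, -3, 0, 0], [0, 0, 0, 5], [0, 0, 1, -3]].

Note the characteristic polynomial does not split into linear factors over ℚ, so A has no Jordan form over ℚ; the rational canonical form exists over any field.

R = [[0, 5, 0, 0], [1, -3, 0, 0], [0, 0, 0, 5], [0, 0, 1, -3]]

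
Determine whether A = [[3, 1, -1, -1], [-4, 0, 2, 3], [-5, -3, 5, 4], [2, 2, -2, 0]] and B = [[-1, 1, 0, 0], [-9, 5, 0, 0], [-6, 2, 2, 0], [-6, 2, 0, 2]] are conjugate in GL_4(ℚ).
Both have characteristic polynomial (x - 2)^4 and minimal polynomial (x - 2)^2. But rank(A - 2I) = 2 for A while rank(B - 2I) = 1 for B, so the number of Jordan blocks at λ = 2 differs. A and B are not similar.

No.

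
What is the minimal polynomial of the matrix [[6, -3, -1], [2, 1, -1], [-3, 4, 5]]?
The characteristic polynomial factors as (x - 4)^3. The minimal polynomial is ∏(x - λ)^{k_λ} where k_λ is the size of the largest Jordan block at λ.

For λ = 4: rank(A - 4I) = 2, and the largest Jordan block has size 3 (the smallest k with rank((A - 4I)^k) = rank((A - 4I)^(k+1))).

So m_A(x) = (x - 4)^3.

m_A(x) = (x - 4)^3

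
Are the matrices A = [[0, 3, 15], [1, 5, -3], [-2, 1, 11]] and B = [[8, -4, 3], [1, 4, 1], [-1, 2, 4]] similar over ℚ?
Yes.

Two matrices over a field are similar if and only if they have the same invariant factors.

Both A and B have characteristic polynomial (x - 6)(x - 5)^2 and minimal polynomial (x - 6)(x - 5)^2. Computing further, both have invariant factors (x - 6)(x - 5)^2. Hence A and B are similar.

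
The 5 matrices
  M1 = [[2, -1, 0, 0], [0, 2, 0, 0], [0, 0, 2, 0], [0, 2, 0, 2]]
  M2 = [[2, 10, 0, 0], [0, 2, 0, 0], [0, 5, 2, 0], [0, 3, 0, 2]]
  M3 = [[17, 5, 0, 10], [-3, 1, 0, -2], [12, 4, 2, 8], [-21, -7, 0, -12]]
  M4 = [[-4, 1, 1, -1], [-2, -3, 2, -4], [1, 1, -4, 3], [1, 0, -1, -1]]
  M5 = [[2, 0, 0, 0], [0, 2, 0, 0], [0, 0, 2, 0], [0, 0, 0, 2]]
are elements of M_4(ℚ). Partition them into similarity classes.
Characteristic polynomials: χ_{M1} = (x - 2)^4, χ_{M2} = (x - 2)^4, χ_{M3} = (x - 2)^4, χ_{M4} = (x + 3)^4, χ_{M5} = (x - 2)^4.

{M1, M2, M3}: invariant factors x - 2, x - 2, (x - 2)^2.

{M4}: invariant factors x + 3, (x + 3)^3.

{M5}: invariant factors x - 2, x - 2, x - 2, x - 2.

Matrices are similar if and only if their invariant-factor lists agree; the partition into similarity classes is {M1, M2, M3}, {M4}, {M5}.

3 classes: {M1, M2, M3}, {M4}, {M5}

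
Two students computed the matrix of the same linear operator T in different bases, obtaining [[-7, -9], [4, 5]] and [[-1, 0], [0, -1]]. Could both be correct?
Both have characteristic polynomial (x + 1)^2, but the minimal polynomial of A is (x + 1)^2 while the minimal polynomial of B is x + 1. The minimal polynomial is a similarity invariant, so A and B are not similar.

No.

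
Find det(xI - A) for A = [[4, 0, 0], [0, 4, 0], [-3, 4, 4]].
xI - A = [[x - 4, 0, 0], [0, x - 4, 0], [3, -4, x - 4]].

Expanding det(xI - A) along the first row:
det(xI - A) = + (x - 4)·det([[x - 4, 0], [-4, x - 4]]) - (0)·det([[0, 0], [3, x - 4]]) + (0)·det([[0, x - 4], [3, -4]]).

Evaluating gives χ_A(x) = x^3 - 12x^2 + 48x - 64 = (x - 4)^3.

χ_A(x) = (x - 4)^3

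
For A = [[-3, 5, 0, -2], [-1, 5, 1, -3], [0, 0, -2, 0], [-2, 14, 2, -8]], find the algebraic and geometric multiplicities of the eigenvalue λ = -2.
algebraic multiplicity 4, geometric multiplicity 2

The characteristic polynomial is (x + 2)^4, so the factor x + 2 appears with exponent 4: the algebraic multiplicity is 4.

rank(A + 2I) = 2, so the eigenspace has dimension 4 - 2 = 2: the geometric multiplicity is 2.

Since 2 < 4, A is not diagonalizable.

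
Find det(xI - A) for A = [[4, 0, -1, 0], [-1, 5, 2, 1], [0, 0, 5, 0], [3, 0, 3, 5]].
xI - A = [[x - 4, 0, 1, 0], [1, x - 5, -2, -1], [0, 0, x - 5, 0], [-3, 0, -3, x - 5]].

Expanding det(xI - A) along the first row:
det(xI - A) = + (x - 4)·det([[x - 5, -2, -1], [0, x - 5, 0], [0, -3, x - 5]]) - (0)·det([[1, -2, -1], [0, x - 5, 0], [-3, -3, x - 5]]) + (1)·det([[1, x - 5, -1], [0, 0, 0], [-3, 0, x - 5]]) - (0)·det([[1, x - 5, -2], [0, 0, x - 5], [-3, 0, -3]]).

Evaluating gives χ_A(x) = x^4 - 19x^3 + 135x^2 - 425x + 500 = (x - 5)^3(x - 4).

χ_A(x) = (x - 5)^3(x - 4)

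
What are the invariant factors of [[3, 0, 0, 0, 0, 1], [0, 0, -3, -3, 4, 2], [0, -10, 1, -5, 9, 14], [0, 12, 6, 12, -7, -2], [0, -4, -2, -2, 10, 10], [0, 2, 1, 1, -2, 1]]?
The Jordan structure of A has elementary divisors (x - 3)^3, (x - 6)^2, (x - 6). Arranging the block sizes at each eigenvalue in decreasing order and taking row products gives the invariant factors.

Invariant factors (smallest first, each dividing the next): x - 6, (x - 6)^2(x - 3)^3.

Check: the last factor (x - 6)^2(x - 3)^3 is the minimal polynomial, and the product (x - 6)^3(x - 3)^3 is the characteristic polynomial.

x - 6, (x - 6)^2(x - 3)^3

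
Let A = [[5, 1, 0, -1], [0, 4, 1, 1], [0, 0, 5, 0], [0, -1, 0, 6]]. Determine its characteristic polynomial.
χ_A(x) = (x - 5)^4

xI - A = [[x - 5, -1, 0, 1], [0, x - 4, -1, -1], [0, 0, x - 5, 0], [0, 1, 0, x - 6]].

Expanding det(xI - A) along the first row:
det(xI - A) = + (x - 5)·det([[x - 4, -1, -1], [0, x - 5, 0], [1, 0, x - 6]]) - (-1)·det([[0, -1, -1], [0, x - 5, 0], [0, 0, x - 6]]) + (0)·det([[0, x - 4, -1], [0, 0, 0], [0, 1, x - 6]]) - (1)·det([[0, x - 4, -1], [0, 0, x - 5], [0, 1, 0]]).

Evaluating gives χ_A(x) = x^4 - 20x^3 + 150x^2 - 500x + 625 = (x - 5)^4.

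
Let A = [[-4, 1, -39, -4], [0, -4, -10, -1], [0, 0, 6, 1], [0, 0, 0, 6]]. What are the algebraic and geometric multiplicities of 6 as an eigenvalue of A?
The characteristic polynomial is (x - 6)^2(x + 4)^2, so the factor x - 6 appears with exponent 2: the algebraic multiplicity is 2.

rank(A - 6I) = 3, so the eigenspace has dimension 4 - 3 = 1: the geometric multiplicity is 1.

Since 1 < 2, A is not diagonalizable.

algebraic multiplicity 2, geometric multiplicity 1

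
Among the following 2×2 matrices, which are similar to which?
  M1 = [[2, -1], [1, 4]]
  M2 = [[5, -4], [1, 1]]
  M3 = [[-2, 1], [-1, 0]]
Characteristic polynomials: χ_{M1} = (x - 3)^2, χ_{M2} = (x - 3)^2, χ_{M3} = (x + 1)^2.

{M1, M2}: invariant factors (x - 3)^2.

{M3}: invariant factors (x + 1)^2.

Matrices are similar if and only if their invariant-factor lists agree; the partition into similarity classes is {M1, M2}, {M3}.

2 classes: {M1, M2}, {M3}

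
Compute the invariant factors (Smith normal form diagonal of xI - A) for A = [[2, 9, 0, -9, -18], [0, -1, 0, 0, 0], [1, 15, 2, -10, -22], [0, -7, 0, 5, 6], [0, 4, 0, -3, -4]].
The Jordan structure of A has elementary divisors (x + 1)^2, (x - 2)^2, (x - 2). Arranging the block sizes at each eigenvalue in decreasing order and taking row products gives the invariant factors.

Invariant factors (smallest first, each dividing the next): x - 2, (x - 2)^2(x + 1)^2.

Check: the last factor (x - 2)^2(x + 1)^2 is the minimal polynomial, and the product (x - 2)^3(x + 1)^2 is the characteristic polynomial.

x - 2, (x - 2)^2(x + 1)^2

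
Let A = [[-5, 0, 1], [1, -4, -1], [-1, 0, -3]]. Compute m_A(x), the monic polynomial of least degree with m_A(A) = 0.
The characteristic polynomial factors as (x + 4)^3. The minimal polynomial is ∏(x - λ)^{k_λ} where k_λ is the size of the largest Jordan block at λ.

For λ = -4: rank(A + 4I) = 1, and the largest Jordan block has size 2 (the smallest k with rank((A + 4I)^k) = rank((A + 4I)^(k+1))).

So m_A(x) = (x + 4)^2.

m_A(x) = (x + 4)^2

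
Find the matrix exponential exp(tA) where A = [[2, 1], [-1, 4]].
A has Jordan form J = [[3, 1], [0, 3]] with A = PJP^{-1}, so e^{tA} = P e^{tJ} P^{-1}.

For a Jordan block J_k(λ), e^{tJ_k(λ)} = e^{λt} · (I + tN + t^2 N^2/2! + ... + t^{k-1} N^{k-1}/(k-1)!) where N is the nilpotent superdiagonal part.

Assembling the blocks and conjugating back gives the entries of e^{tA} as shown above.

e^{tA} = [[(1 - t)*e^{3*t}, t*e^{3*t}], [-t*e^{3*t}, (t + 1)*e^{3*t}]]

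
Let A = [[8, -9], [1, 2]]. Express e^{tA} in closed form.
e^{tA} = [[(3*t + 1)*e^{5*t}, -9*t*e^{5*t}], [t*e^{5*t}, (1 - 3*t)*e^{5*t}]]

A has Jordan form J = [[5, 1], [0, 5]] with A = PJP^{-1}, so e^{tA} = P e^{tJ} P^{-1}.

For a Jordan block J_k(λ), e^{tJ_k(λ)} = e^{λt} · (I + tN + t^2 N^2/2! + ... + t^{k-1} N^{k-1}/(k-1)!) where N is the nilpotent superdiagonal part.

Assembling the blocks and conjugating back gives the entries of e^{tA} as shown above.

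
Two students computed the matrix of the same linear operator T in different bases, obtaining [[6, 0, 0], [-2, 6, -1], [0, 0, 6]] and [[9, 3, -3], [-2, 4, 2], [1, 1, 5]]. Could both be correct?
Yes.

Two matrices over a field are similar if and only if they have the same invariant factors.

Both A and B have characteristic polynomial (x - 6)^3 and minimal polynomial (x - 6)^2. Computing further, both have invariant factors x - 6, (x - 6)^2. Hence A and B are similar.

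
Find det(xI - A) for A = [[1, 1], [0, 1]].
xI - A = [[x - 1, -1], [0, x - 1]].

Expanding det(xI - A) along the first row:
det(xI - A) = + (x - 1)·det([[x - 1]]) - (-1)·det([[0]]).

Evaluating gives χ_A(x) = x^2 - 2x + 1 = (x - 1)^2.

χ_A(x) = (x - 1)^2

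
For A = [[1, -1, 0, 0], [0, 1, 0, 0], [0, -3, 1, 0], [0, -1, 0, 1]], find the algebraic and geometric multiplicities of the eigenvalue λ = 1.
algebraic multiplicity 4, geometric multiplicity 3

The characteristic polynomial is (x - 1)^4, so the factor x - 1 appears with exponent 4: the algebraic multiplicity is 4.

rank(A - I) = 1, so the eigenspace has dimension 4 - 1 = 3: the geometric multiplicity is 3.

Since 3 < 4, A is not diagonalizable.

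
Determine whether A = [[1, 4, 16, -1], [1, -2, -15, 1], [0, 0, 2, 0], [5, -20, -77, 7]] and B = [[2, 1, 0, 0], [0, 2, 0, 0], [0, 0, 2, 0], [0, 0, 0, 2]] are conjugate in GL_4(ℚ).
No.

Both have characteristic polynomial (x - 2)^4, but the minimal polynomial of A is (x - 2)^3 while the minimal polynomial of B is (x - 2)^2. The minimal polynomial is a similarity invariant, so A and B are not similar.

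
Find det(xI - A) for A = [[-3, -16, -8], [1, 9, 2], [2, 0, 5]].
xI - A = [[x + 3, 16, 8], [-1, x - 9, -2], [-2, 0, x - 5]].

Expanding det(xI - A) along the first row:
det(xI - A) = + (x + 3)·det([[x - 9, -2], [0, x - 5]]) - (16)·det([[-1, -2], [-2, x - 5]]) + (8)·det([[-1, x - 9], [-2, 0]]).

Evaluating gives χ_A(x) = x^3 - 11x^2 + 35x - 25 = (x - 5)^2(x - 1).

χ_A(x) = (x - 5)^2(x - 1)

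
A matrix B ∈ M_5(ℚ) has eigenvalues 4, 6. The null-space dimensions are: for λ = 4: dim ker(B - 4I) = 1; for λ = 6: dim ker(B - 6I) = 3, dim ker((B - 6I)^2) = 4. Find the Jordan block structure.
λ = 4: successive nullity increments [1] count blocks of size ≥ k; block sizes are [1].
λ = 6: successive nullity increments [3, 1] count blocks of size ≥ k; block sizes are [2, 1, 1].

Jordan blocks: (4, 1), (6, 2), (6, 1), (6, 1)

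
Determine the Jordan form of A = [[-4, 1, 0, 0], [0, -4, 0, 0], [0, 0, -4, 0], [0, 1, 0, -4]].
J = [[-4, 1, 0, 0], [0, -4, 0, 0], [0, 0, -4, 0], [0, 0, 0, -4]]

The characteristic polynomial is det(xI - A) = (x + 4)^4, so the eigenvalues are -4 (algebraic multiplicity 4).

For λ = -4: rank(A + 4I) = 1, rank((A + 4I)^2) = 0. The eigenspace has dimension 4 - 1 = 3, so there are 3 Jordan blocks; the rank sequence gives block sizes [2, 1, 1].

Assembling the blocks gives the Jordan form J above.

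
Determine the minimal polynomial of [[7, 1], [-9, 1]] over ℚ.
m_A(x) = (x - 4)^2

The characteristic polynomial factors as (x - 4)^2. The minimal polynomial is ∏(x - λ)^{k_λ} where k_λ is the size of the largest Jordan block at λ.

For λ = 4: rank(A - 4I) = 1, and the largest Jordan block has size 2 (the smallest k with rank((A - 4I)^k) = rank((A - 4I)^(k+1))).

So m_A(x) = (x - 4)^2.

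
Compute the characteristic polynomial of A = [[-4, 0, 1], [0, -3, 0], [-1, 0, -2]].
χ_A(x) = (x + 3)^3

xI - A = [[x + 4, 0, -1], [0, x + 3, 0], [1, 0, x + 2]].

Expanding det(xI - A) along the first row:
det(xI - A) = + (x + 4)·det([[x + 3, 0], [0, x + 2]]) - (0)·det([[0, 0], [1, x + 2]]) + (-1)·det([[0, x + 3], [1, 0]]).

Evaluating gives χ_A(x) = x^3 + 9x^2 + 27x + 27 = (x + 3)^3.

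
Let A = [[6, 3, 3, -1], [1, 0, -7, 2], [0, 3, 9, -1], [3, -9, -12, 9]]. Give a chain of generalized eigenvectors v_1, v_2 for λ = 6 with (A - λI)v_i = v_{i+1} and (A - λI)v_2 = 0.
We seek v_1 ∈ ker((A - 6I)^2) \ ker(A - 6I), then set v_{i+1} = (A - 6I) v_i.

One such chain is v_1 = [[0, 2, -1, 2]]^T, v_2 = [[1, -1, 1, 0]]^T. Check: (A - 6I) v_2 = [[0, 0, 0, 0]]^T = 0.

v_1 = [[0, 2, -1, 2]]^T, v_2 = [[1, -1, 1, 0]]^T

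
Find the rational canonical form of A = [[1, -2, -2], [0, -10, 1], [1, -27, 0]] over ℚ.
The invariant factors of A (the non-unit diagonal entries of the Smith normal form of xI - A over ℚ[x]) are (x + 5)(x^2 + 4x - 1), each dividing the next. The characteristic polynomial is their product, (x + 5)(x^2 + 4x - 1).

The rational canonical form is the block-diagonal matrix of companion matrices C(f_i):
R = [[0, 0, 5], [1, 0, -19], [0, 1, -9]].

Note the characteristic polynomial does not split into linear factors over ℚ, so A has no Jordan form over ℚ; the rational canonical form exists over any field.

R = [[0, 0, 5], [1, 0, -19], [0, 1, -9]]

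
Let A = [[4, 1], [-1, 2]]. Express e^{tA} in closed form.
A has Jordan form J = [[3, 1], [0, 3]] with A = PJP^{-1}, so e^{tA} = P e^{tJ} P^{-1}.

For a Jordan block J_k(λ), e^{tJ_k(λ)} = e^{λt} · (I + tN + t^2 N^2/2! + ... + t^{k-1} N^{k-1}/(k-1)!) where N is the nilpotent superdiagonal part.

Assembling the blocks and conjugating back gives the entries of e^{tA} as shown above.

e^{tA} = [[(t + 1)*e^{3*t}, t*e^{3*t}], [-t*e^{3*t}, (1 - t)*e^{3*t}]]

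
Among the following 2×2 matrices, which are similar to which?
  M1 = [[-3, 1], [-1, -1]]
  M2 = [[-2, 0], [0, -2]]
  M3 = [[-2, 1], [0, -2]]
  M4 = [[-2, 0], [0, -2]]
Characteristic polynomials: χ_{M1} = (x + 2)^2, χ_{M2} = (x + 2)^2, χ_{M3} = (x + 2)^2, χ_{M4} = (x + 2)^2.

{M1, M3}: invariant factors (x + 2)^2.

{M2, M4}: invariant factors x + 2, x + 2.

Matrices are similar if and only if their invariant-factor lists agree; the partition into similarity classes is {M1, M3}, {M2, M4}.

2 classes: {M1, M3}, {M2, M4}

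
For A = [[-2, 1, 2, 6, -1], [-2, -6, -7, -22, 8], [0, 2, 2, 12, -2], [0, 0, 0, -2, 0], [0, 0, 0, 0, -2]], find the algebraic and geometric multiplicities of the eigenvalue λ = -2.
The characteristic polynomial is (x + 2)^5, so the factor x + 2 appears with exponent 5: the algebraic multiplicity is 5.

rank(A + 2I) = 2, so the eigenspace has dimension 5 - 2 = 3: the geometric multiplicity is 3.

Since 3 < 5, A is not diagonalizable.

algebraic multiplicity 5, geometric multiplicity 3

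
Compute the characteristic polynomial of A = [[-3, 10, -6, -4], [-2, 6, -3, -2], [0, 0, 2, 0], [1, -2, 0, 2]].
χ_A(x) = (x - 2)^3(x - 1)

xI - A = [[x + 3, -10, 6, 4], [2, x - 6, 3, 2], [0, 0, x - 2, 0], [-1, 2, 0, x - 2]].

Expanding det(xI - A) along the first row:
det(xI - A) = + (x + 3)·det([[x - 6, 3, 2], [0, x - 2, 0], [2, 0, x - 2]]) - (-10)·det([[2, 3, 2], [0, x - 2, 0], [-1, 0, x - 2]]) + (6)·det([[2, x - 6, 2], [0, 0, 0], [-1, 2, x - 2]]) - (4)·det([[2, x - 6, 3], [0, 0, x - 2], [-1, 2, 0]]).

Evaluating gives χ_A(x) = x^4 - 7x^3 + 18x^2 - 20x + 8 = (x - 2)^3(x - 1).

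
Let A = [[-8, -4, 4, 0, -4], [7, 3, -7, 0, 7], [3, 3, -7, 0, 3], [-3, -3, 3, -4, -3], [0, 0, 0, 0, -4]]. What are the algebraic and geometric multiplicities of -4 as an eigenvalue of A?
algebraic multiplicity 5, geometric multiplicity 4

The characteristic polynomial is (x + 4)^5, so the factor x + 4 appears with exponent 5: the algebraic multiplicity is 5.

rank(A + 4I) = 1, so the eigenspace has dimension 5 - 1 = 4: the geometric multiplicity is 4.

Since 4 < 5, A is not diagonalizable.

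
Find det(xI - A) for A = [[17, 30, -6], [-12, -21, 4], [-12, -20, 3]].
χ_A(x) = (x - 1)(x + 1)^2

xI - A = [[x - 17, -30, 6], [12, x + 21, -4], [12, 20, x - 3]].

Expanding det(xI - A) along the first row:
det(xI - A) = + (x - 17)·det([[x + 21, -4], [20, x - 3]]) - (-30)·det([[12, -4], [12, x - 3]]) + (6)·det([[12, x + 21], [12, 20]]).

Evaluating gives χ_A(x) = x^3 + x^2 - x - 1 = (x - 1)(x + 1)^2.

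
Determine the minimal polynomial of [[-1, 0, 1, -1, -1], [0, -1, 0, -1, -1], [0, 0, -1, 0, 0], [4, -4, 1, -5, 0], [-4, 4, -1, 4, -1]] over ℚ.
The characteristic polynomial factors as (x + 1)^4(x + 5). The minimal polynomial is ∏(x - λ)^{k_λ} where k_λ is the size of the largest Jordan block at λ.

For λ = -5: rank(A + 5I) = 4, and the largest Jordan block has size 1 (the smallest k with rank((A + 5I)^k) = rank((A + 5I)^(k+1))).
For λ = -1: rank(A + I) = 3, and the largest Jordan block has size 2 (the smallest k with rank((A + I)^k) = rank((A + I)^(k+1))).

So m_A(x) = (x + 1)^2(x + 5).

m_A(x) = (x + 1)^2(x + 5)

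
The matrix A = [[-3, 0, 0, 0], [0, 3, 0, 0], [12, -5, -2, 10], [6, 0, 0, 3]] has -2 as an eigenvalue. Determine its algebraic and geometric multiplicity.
algebraic multiplicity 1, geometric multiplicity 1

The characteristic polynomial is (x - 3)^2(x + 2)(x + 3), so the factor x + 2 appears with exponent 1: the algebraic multiplicity is 1.

rank(A + 2I) = 3, so the eigenspace has dimension 4 - 3 = 1: the geometric multiplicity is 1.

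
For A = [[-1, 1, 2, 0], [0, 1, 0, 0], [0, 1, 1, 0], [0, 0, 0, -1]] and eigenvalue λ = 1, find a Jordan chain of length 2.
We seek v_1 ∈ ker((A - I)^2) \ ker(A - I), then set v_{i+1} = (A - I) v_i.

One such chain is v_1 = [[2, 1, 2, 0]]^T, v_2 = [[1, 0, 1, 0]]^T. Check: (A - I) v_2 = [[0, 0, 0, 0]]^T = 0.

v_1 = [[2, 1, 2, 0]]^T, v_2 = [[1, 0, 1, 0]]^T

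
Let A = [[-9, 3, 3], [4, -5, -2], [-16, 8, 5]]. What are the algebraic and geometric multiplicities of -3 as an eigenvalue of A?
The characteristic polynomial is (x + 3)^3, so the factor x + 3 appears with exponent 3: the algebraic multiplicity is 3.

rank(A + 3I) = 1, so the eigenspace has dimension 3 - 1 = 2: the geometric multiplicity is 2.

Since 2 < 3, A is not diagonalizable.

algebraic multiplicity 3, geometric multiplicity 2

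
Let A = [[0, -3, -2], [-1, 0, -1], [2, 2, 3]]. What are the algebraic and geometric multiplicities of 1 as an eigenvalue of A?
The characteristic polynomial is (x - 1)^3, so the factor x - 1 appears with exponent 3: the algebraic multiplicity is 3.

rank(A - I) = 2, so the eigenspace has dimension 3 - 2 = 1: the geometric multiplicity is 1.

Since 1 < 3, A is not diagonalizable.

algebraic multiplicity 3, geometric multiplicity 1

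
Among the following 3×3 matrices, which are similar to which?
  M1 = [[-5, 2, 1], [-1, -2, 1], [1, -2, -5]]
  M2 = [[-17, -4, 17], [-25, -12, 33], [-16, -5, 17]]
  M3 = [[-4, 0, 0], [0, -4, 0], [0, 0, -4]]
Characteristic polynomials: χ_{M1} = (x + 4)^3, χ_{M2} = (x + 4)^3, χ_{M3} = (x + 4)^3.

{M1}: invariant factors x + 4, (x + 4)^2.

{M2}: invariant factors (x + 4)^3.

{M3}: invariant factors x + 4, x + 4, x + 4.

Matrices are similar if and only if their invariant-factor lists agree; the partition into similarity classes is {M1}, {M2}, {M3}.

3 classes: {M1}, {M2}, {M3}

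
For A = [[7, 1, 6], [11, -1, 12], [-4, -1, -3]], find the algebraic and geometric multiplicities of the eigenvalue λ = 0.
The characteristic polynomial is x^2(x - 3), so the factor x appears with exponent 2: the algebraic multiplicity is 2.

rank(A) = 2, so the eigenspace has dimension 3 - 2 = 1: the geometric multiplicity is 1.

Since 1 < 2, A is not diagonalizable.

algebraic multiplicity 2, geometric multiplicity 1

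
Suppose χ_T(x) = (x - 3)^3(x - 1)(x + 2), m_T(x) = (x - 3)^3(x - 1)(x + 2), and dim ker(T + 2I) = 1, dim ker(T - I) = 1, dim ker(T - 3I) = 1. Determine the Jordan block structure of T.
λ = -2: algebraic multiplicity 1 (exponent in χ_T), largest block size 1 (exponent in m_T), 1 block (geometric multiplicity). This forces block sizes [1].
λ = 1: algebraic multiplicity 1 (exponent in χ_T), largest block size 1 (exponent in m_T), 1 block (geometric multiplicity). This forces block sizes [1].
λ = 3: algebraic multiplicity 3 (exponent in χ_T), largest block size 3 (exponent in m_T), 1 block (geometric multiplicity). This forces block sizes [3].

Jordan blocks: (-2, 1), (1, 1), (3, 3)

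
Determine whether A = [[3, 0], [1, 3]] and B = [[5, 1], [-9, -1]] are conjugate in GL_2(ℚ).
trace(A) = 6 but trace(B) = 4. The trace is a similarity invariant, so A and B are not similar.

No.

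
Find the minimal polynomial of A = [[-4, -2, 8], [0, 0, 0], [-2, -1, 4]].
m_A(x) = x^2

The characteristic polynomial factors as x^3. The minimal polynomial is ∏(x - λ)^{k_λ} where k_λ is the size of the largest Jordan block at λ.

For λ = 0: rank(A) = 1, and the largest Jordan block has size 2 (the smallest k with rank(A^k) = rank(A^(k+1))).

So m_A(x) = x^2.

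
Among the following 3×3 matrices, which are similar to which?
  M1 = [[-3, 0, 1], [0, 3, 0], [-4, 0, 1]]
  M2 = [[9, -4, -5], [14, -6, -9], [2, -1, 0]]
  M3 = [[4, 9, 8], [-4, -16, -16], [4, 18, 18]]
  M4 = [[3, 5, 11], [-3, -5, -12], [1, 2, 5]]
3 classes: {M1}, {M2, M4}, {M3}

Characteristic polynomials: χ_{M1} = (x - 3)(x + 1)^2, χ_{M2} = (x - 1)^3, χ_{M3} = (x - 2)^3, χ_{M4} = (x - 1)^3.

{M1}: invariant factors (x - 3)(x + 1)^2.

{M2, M4}: invariant factors (x - 1)^3.

{M3}: invariant factors x - 2, (x - 2)^2.

Matrices are similar if and only if their invariant-factor lists agree; the partition into similarity classes is {M1}, {M2, M4}, {M3}.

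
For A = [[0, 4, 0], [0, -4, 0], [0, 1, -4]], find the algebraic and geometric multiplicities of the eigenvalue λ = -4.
The characteristic polynomial is x(x + 4)^2, so the factor x + 4 appears with exponent 2: the algebraic multiplicity is 2.

rank(A + 4I) = 2, so the eigenspace has dimension 3 - 2 = 1: the geometric multiplicity is 1.

Since 1 < 2, A is not diagonalizable.

algebraic multiplicity 2, geometric multiplicity 1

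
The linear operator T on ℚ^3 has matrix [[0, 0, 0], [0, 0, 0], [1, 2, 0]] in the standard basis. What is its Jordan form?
The characteristic polynomial is det(xI - A) = x^3, so the eigenvalues are 0 (algebraic multiplicity 3).

For λ = 0: rank(A) = 1, rank(A^2) = 0. The eigenspace has dimension 3 - 1 = 2, so there are 2 Jordan blocks; the rank sequence gives block sizes [2, 1].

Assembling the blocks gives the Jordan form J above.

J = [[0, 1, 0], [0, 0, 0], [0, 0, 0]]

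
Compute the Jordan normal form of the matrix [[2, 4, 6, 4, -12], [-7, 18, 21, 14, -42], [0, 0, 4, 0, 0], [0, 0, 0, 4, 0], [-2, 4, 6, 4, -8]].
J = [[4, 1, 0, 0, 0], [0, 4, 0, 0, 0], [0, 0, 4, 0, 0], [0, 0, 0, 4, 0], [0, 0, 0, 0, 4]]

The characteristic polynomial is det(xI - A) = (x - 4)^5, so the eigenvalues are 4 (algebraic multiplicity 5).

For λ = 4: rank(A - 4I) = 1, rank((A - 4I)^2) = 0. The eigenspace has dimension 5 - 1 = 4, so there are 4 Jordan blocks; the rank sequence gives block sizes [2, 1, 1, 1].

Assembling the blocks gives the Jordan form J above.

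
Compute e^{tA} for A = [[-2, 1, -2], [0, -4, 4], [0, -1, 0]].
e^{tA} = [[e^{-2*t}, t*e^{-2*t}, -2*t*e^{-2*t}], [0, (1 - 2*t)*e^{-2*t}, 4*t*e^{-2*t}], [0, -t*e^{-2*t}, (2*t + 1)*e^{-2*t}]]

A has Jordan form J = [[-2, 1, 0], [0, -2, 0], [0, 0, -2]] with A = PJP^{-1}, so e^{tA} = P e^{tJ} P^{-1}.

For a Jordan block J_k(λ), e^{tJ_k(λ)} = e^{λt} · (I + tN + t^2 N^2/2! + ... + t^{k-1} N^{k-1}/(k-1)!) where N is the nilpotent superdiagonal part.

Assembling the blocks and conjugating back gives the entries of e^{tA} as shown above.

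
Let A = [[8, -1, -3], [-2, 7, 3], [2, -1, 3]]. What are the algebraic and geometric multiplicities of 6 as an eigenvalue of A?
algebraic multiplicity 3, geometric multiplicity 2

The characteristic polynomial is (x - 6)^3, so the factor x - 6 appears with exponent 3: the algebraic multiplicity is 3.

rank(A - 6I) = 1, so the eigenspace has dimension 3 - 1 = 2: the geometric multiplicity is 2.

Since 2 < 3, A is not diagonalizable.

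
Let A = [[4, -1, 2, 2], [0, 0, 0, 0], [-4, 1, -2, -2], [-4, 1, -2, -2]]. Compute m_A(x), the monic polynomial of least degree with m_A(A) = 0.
The characteristic polynomial factors as x^4. The minimal polynomial is ∏(x - λ)^{k_λ} where k_λ is the size of the largest Jordan block at λ.

For λ = 0: rank(A) = 1, and the largest Jordan block has size 2 (the smallest k with rank(A^k) = rank(A^(k+1))).

So m_A(x) = x^2.

m_A(x) = x^2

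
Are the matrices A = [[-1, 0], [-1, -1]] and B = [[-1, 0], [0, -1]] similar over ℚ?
Both have characteristic polynomial (x + 1)^2, but the minimal polynomial of A is (x + 1)^2 while the minimal polynomial of B is x + 1. The minimal polynomial is a similarity invariant, so A and B are not similar.

No.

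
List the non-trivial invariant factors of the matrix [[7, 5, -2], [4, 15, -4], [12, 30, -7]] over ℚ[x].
The Jordan structure of A has elementary divisors (x - 5)^2, (x - 5). Arranging the block sizes at each eigenvalue in decreasing order and taking row products gives the invariant factors.

Invariant factors (smallest first, each dividing the next): x - 5, (x - 5)^2.

Check: the last factor (x - 5)^2 is the minimal polynomial, and the product (x - 5)^3 is the characteristic polynomial.

x - 5, (x - 5)^2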